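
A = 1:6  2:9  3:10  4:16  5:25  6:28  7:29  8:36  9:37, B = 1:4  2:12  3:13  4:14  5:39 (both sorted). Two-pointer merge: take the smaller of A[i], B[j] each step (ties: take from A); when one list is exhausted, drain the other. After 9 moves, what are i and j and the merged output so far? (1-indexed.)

i=1 j=1: A[i]=6>B[j]=4 take 4, j++
i=1 j=2: A[i]=6<=B[j]=12 take 6, i++
i=2 j=2: A[i]=9<=B[j]=12 take 9, i++
i=3 j=2: A[i]=10<=B[j]=12 take 10, i++
i=4 j=2: A[i]=16>B[j]=12 take 12, j++
i=4 j=3: A[i]=16>B[j]=13 take 13, j++
i=4 j=4: A[i]=16>B[j]=14 take 14, j++
i=4 j=5: A[i]=16<=B[j]=39 take 16, i++
i=5 j=5: A[i]=25<=B[j]=39 take 25, i++

i=6, j=5, merged so far=[4, 6, 9, 10, 12, 13, 14, 16, 25]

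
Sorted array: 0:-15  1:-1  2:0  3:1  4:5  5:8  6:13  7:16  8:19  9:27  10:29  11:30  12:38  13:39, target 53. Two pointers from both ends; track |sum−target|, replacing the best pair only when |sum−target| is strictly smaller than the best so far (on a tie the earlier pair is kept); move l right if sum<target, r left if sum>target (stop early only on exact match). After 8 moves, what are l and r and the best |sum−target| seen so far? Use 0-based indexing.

l=0 r=13: -15+39=24 d=29 *, l++
l=1 r=13: -1+39=38 d=15 *, l++
l=2 r=13: 0+39=39 d=14 *, l++
l=3 r=13: 1+39=40 d=13 *, l++
l=4 r=13: 5+39=44 d=9 *, l++
l=5 r=13: 8+39=47 d=6 *, l++
l=6 r=13: 13+39=52 d=1 *, l++
l=7 r=13: 16+39=55 d=2, r--

l=7, r=12, best |Δ|=1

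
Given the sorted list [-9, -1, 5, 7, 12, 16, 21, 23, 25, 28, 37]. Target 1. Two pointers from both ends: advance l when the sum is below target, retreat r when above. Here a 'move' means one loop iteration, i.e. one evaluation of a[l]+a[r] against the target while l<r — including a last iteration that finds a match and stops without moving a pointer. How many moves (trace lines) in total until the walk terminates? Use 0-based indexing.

[0,10] -9+37=28 >1 → r--
[0,9] -9+28=19 >1 → r--
[0,8] -9+25=16 >1 → r--
[0,7] -9+23=14 >1 → r--
[0,6] -9+21=12 >1 → r--
[0,5] -9+16=7 >1 → r--
[0,4] -9+12=3 >1 → r--
[0,3] -9+7=-2 <1 → l++
[1,3] -1+7=6 >1 → r--
[1,2] -1+5=4 >1 → r--

10 moves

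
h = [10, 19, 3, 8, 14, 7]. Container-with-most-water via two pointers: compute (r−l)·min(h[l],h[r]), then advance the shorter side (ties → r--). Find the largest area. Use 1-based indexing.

max area = 42

[1,6] min(10,7)*5=35 best=35 * → r--
[1,5] min(10,14)*4=40 best=40 * → l++
[2,5] min(19,14)*3=42 best=42 * → r--
[2,4] min(19,8)*2=16 best=42 → r--
[2,3] min(19,3)*1=3 best=42 → r--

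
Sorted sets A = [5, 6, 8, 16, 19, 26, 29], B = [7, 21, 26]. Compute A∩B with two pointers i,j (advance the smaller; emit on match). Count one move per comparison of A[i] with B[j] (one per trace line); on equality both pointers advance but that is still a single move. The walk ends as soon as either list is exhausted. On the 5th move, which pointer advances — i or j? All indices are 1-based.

[i=1,j=1] 5<7 → i++
[i=2,j=1] 6<7 → i++
[i=3,j=1] 8>7 → j++
[i=3,j=2] 8<21 → i++
[i=4,j=2] 16<21 → i++

i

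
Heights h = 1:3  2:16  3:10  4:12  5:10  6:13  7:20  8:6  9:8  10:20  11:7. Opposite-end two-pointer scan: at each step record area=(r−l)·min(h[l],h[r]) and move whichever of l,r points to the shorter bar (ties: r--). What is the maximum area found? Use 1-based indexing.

max area = 128

l=1 r=11: min(3,7)*10=30 best=30 *, l++
l=2 r=11: min(16,7)*9=63 best=63 *, r--
l=2 r=10: min(16,20)*8=128 best=128 *, l++
l=3 r=10: min(10,20)*7=70 best=128, l++
l=4 r=10: min(12,20)*6=72 best=128, l++
l=5 r=10: min(10,20)*5=50 best=128, l++
l=6 r=10: min(13,20)*4=52 best=128, l++
l=7 r=10: min(20,20)*3=60 best=128, r--
l=7 r=9: min(20,8)*2=16 best=128, r--
l=7 r=8: min(20,6)*1=6 best=128, r--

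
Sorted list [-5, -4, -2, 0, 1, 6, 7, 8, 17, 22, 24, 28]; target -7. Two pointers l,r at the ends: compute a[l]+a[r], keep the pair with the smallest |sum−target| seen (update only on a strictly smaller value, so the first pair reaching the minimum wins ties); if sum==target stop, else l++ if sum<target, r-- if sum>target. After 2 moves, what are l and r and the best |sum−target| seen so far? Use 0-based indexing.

l=0 r=11: -5+28=23 d=30 *, r--
l=0 r=10: -5+24=19 d=26 *, r--

l=0, r=9, best |Δ|=26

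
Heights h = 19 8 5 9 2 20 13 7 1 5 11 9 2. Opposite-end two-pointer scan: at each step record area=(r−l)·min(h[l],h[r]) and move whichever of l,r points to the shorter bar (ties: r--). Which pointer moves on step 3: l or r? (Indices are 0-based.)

l=0 r=12: min(19,2)*12=24 best=24 *, r--
l=0 r=11: min(19,9)*11=99 best=99 *, r--
l=0 r=10: min(19,11)*10=110 best=110 *, r--

r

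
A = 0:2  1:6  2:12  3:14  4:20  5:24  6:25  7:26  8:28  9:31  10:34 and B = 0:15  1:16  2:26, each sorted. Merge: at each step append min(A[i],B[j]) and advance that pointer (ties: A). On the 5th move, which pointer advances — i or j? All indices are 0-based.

i=0 j=0: A[i]=2<=B[j]=15 take 2, i++
i=1 j=0: A[i]=6<=B[j]=15 take 6, i++
i=2 j=0: A[i]=12<=B[j]=15 take 12, i++
i=3 j=0: A[i]=14<=B[j]=15 take 14, i++
i=4 j=0: A[i]=20>B[j]=15 take 15, j++

j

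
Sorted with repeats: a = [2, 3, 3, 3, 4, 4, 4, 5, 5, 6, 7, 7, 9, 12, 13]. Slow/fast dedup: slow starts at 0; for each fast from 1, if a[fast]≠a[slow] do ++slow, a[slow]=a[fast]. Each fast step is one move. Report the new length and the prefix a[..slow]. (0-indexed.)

(s=0,f=1) a[fast]=3≠a[slow]=2 write a[1]=3 → slow++,fast++
(s=1,f=2) a[fast]=3=a[slow] dup → fast++
(s=1,f=3) a[fast]=3=a[slow] dup → fast++
(s=1,f=4) a[fast]=4≠a[slow]=3 write a[2]=4 → slow++,fast++
(s=2,f=5) a[fast]=4=a[slow] dup → fast++
(s=2,f=6) a[fast]=4=a[slow] dup → fast++
(s=2,f=7) a[fast]=5≠a[slow]=4 write a[3]=5 → slow++,fast++
(s=3,f=8) a[fast]=5=a[slow] dup → fast++
(s=3,f=9) a[fast]=6≠a[slow]=5 write a[4]=6 → slow++,fast++
(s=4,f=10) a[fast]=7≠a[slow]=6 write a[5]=7 → slow++,fast++
(s=5,f=11) a[fast]=7=a[slow] dup → fast++
(s=5,f=12) a[fast]=9≠a[slow]=7 write a[6]=9 → slow++,fast++
(s=6,f=13) a[fast]=12≠a[slow]=9 write a[7]=12 → slow++,fast++
(s=7,f=14) a[fast]=13≠a[slow]=12 write a[8]=13 → slow++,fast++

length 9; prefix = [2, 3, 4, 5, 6, 7, 9, 12, 13]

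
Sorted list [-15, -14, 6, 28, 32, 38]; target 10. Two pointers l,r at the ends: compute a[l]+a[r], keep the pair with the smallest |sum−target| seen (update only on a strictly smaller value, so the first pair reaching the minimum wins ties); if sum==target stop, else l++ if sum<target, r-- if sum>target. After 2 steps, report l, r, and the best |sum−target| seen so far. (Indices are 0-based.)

l=0 r=5: -15+38=23 d=13 *, r--
l=0 r=4: -15+32=17 d=7 *, r--

l=0, r=3, best |Δ|=7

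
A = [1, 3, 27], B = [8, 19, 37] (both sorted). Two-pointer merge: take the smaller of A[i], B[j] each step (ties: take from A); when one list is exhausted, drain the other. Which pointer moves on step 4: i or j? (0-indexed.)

j

i=0 j=0: A[i]=1<=B[j]=8 take 1, i++
i=1 j=0: A[i]=3<=B[j]=8 take 3, i++
i=2 j=0: A[i]=27>B[j]=8 take 8, j++
i=2 j=1: A[i]=27>B[j]=19 take 19, j++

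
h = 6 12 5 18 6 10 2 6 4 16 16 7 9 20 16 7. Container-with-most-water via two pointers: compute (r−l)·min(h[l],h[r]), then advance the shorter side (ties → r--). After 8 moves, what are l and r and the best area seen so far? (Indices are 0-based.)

l=0 r=15: min(6,7)*15=90 best=90 *, l++
l=1 r=15: min(12,7)*14=98 best=98 *, r--
l=1 r=14: min(12,16)*13=156 best=156 *, l++
l=2 r=14: min(5,16)*12=60 best=156, l++
l=3 r=14: min(18,16)*11=176 best=176 *, r--
l=3 r=13: min(18,20)*10=180 best=180 *, l++
l=4 r=13: min(6,20)*9=54 best=180, l++
l=5 r=13: min(10,20)*8=80 best=180, l++

l=6, r=13, best area=180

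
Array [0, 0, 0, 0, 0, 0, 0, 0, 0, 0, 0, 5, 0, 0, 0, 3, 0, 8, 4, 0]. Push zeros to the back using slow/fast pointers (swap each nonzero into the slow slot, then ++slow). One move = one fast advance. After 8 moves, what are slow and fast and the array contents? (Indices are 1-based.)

slow=1, fast=9, a=[0, 0, 0, 0, 0, 0, 0, 0, 0, 0, 0, 5, 0, 0, 0, 3, 0, 8, 4, 0]

slow=1 fast=1: a[fast]=0, fast++
slow=1 fast=2: a[fast]=0, fast++
slow=1 fast=3: a[fast]=0, fast++
slow=1 fast=4: a[fast]=0, fast++
slow=1 fast=5: a[fast]=0, fast++
slow=1 fast=6: a[fast]=0, fast++
slow=1 fast=7: a[fast]=0, fast++
slow=1 fast=8: a[fast]=0, fast++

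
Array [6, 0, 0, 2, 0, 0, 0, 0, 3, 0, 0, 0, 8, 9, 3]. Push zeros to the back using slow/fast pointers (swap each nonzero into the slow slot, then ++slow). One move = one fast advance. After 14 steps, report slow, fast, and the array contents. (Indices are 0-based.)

slow=5, fast=14, a=[6, 2, 3, 8, 9, 0, 0, 0, 0, 0, 0, 0, 0, 0, 3]

(s=0,f=0) a[fast]=6≠0 swap→a[0]=6 → slow++,fast++
(s=1,f=1) a[fast]=0 → fast++
(s=1,f=2) a[fast]=0 → fast++
(s=1,f=3) a[fast]=2≠0 swap→a[1]=2 → slow++,fast++
(s=2,f=4) a[fast]=0 → fast++
(s=2,f=5) a[fast]=0 → fast++
(s=2,f=6) a[fast]=0 → fast++
(s=2,f=7) a[fast]=0 → fast++
(s=2,f=8) a[fast]=3≠0 swap→a[2]=3 → slow++,fast++
(s=3,f=9) a[fast]=0 → fast++
(s=3,f=10) a[fast]=0 → fast++
(s=3,f=11) a[fast]=0 → fast++
(s=3,f=12) a[fast]=8≠0 swap→a[3]=8 → slow++,fast++
(s=4,f=13) a[fast]=9≠0 swap→a[4]=9 → slow++,fast++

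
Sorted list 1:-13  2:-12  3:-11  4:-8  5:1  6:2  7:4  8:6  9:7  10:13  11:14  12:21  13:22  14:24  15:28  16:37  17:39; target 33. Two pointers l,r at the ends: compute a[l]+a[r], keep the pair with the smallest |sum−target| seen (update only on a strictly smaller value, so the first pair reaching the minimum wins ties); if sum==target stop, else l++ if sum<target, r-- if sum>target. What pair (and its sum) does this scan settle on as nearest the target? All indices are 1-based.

pair (4, 28) with sum 32 (|Δ|=1)

[1,17] -13+39=26 d=7 * → l++
[2,17] -12+39=27 d=6 * → l++
[3,17] -11+39=28 d=5 * → l++
[4,17] -8+39=31 d=2 * → l++
[5,17] 1+39=40 d=7 → r--
[5,16] 1+37=38 d=5 → r--
[5,15] 1+28=29 d=4 → l++
[6,15] 2+28=30 d=3 → l++
[7,15] 4+28=32 d=1 * → l++
[8,15] 6+28=34 d=1 → r--
[8,14] 6+24=30 d=3 → l++
[9,14] 7+24=31 d=2 → l++
[10,14] 13+24=37 d=4 → r--
[10,13] 13+22=35 d=2 → r--
[10,12] 13+21=34 d=1 → r--
[10,11] 13+14=27 d=6 → l++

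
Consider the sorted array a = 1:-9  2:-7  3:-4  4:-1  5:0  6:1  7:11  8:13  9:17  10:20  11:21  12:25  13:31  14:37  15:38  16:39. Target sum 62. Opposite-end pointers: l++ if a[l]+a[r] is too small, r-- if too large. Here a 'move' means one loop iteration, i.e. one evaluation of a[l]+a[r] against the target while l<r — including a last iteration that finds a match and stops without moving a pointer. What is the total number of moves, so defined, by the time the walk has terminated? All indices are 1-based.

[1,16] -9+39=30 <62 → l++
[2,16] -7+39=32 <62 → l++
[3,16] -4+39=35 <62 → l++
[4,16] -1+39=38 <62 → l++
[5,16] 0+39=39 <62 → l++
[6,16] 1+39=40 <62 → l++
[7,16] 11+39=50 <62 → l++
[8,16] 13+39=52 <62 → l++
[9,16] 17+39=56 <62 → l++
[10,16] 20+39=59 <62 → l++
[11,16] 21+39=60 <62 → l++
[12,16] 25+39=64 >62 → r--
[12,15] 25+38=63 >62 → r--
[12,14] 25+37=62 → found

14 moves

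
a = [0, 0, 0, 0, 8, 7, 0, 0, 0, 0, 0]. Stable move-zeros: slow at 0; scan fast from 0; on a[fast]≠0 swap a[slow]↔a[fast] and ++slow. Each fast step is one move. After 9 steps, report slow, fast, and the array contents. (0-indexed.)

(s=0,f=0) a[fast]=0 → fast++
(s=0,f=1) a[fast]=0 → fast++
(s=0,f=2) a[fast]=0 → fast++
(s=0,f=3) a[fast]=0 → fast++
(s=0,f=4) a[fast]=8≠0 swap→a[0]=8 → slow++,fast++
(s=1,f=5) a[fast]=7≠0 swap→a[1]=7 → slow++,fast++
(s=2,f=6) a[fast]=0 → fast++
(s=2,f=7) a[fast]=0 → fast++
(s=2,f=8) a[fast]=0 → fast++

slow=2, fast=9, a=[8, 7, 0, 0, 0, 0, 0, 0, 0, 0, 0]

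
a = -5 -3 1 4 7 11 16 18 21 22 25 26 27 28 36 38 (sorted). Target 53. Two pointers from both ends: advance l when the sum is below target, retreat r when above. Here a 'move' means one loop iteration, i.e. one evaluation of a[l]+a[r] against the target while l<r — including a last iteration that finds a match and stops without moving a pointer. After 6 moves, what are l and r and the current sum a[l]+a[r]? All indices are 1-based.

l=7, r=16, sum=54

[1,16] -5+38=33 <53 → l++
[2,16] -3+38=35 <53 → l++
[3,16] 1+38=39 <53 → l++
[4,16] 4+38=42 <53 → l++
[5,16] 7+38=45 <53 → l++
[6,16] 11+38=49 <53 → l++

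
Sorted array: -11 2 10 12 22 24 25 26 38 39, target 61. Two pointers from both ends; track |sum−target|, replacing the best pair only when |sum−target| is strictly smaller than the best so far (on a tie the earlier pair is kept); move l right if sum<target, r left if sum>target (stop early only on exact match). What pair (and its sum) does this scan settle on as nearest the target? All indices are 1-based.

pair (22, 39) with sum 61 (|Δ|=0)

[1,10] -11+39=28 d=33 * → l++
[2,10] 2+39=41 d=20 * → l++
[3,10] 10+39=49 d=12 * → l++
[4,10] 12+39=51 d=10 * → l++
[5,10] 22+39=61 d=0 * → stop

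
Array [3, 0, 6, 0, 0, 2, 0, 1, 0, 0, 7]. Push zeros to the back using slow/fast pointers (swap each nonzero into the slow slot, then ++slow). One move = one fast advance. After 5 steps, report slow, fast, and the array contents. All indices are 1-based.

slow=3, fast=6, a=[3, 6, 0, 0, 0, 2, 0, 1, 0, 0, 7]

(s=1,f=1) a[fast]=3≠0 swap→a[1]=3 → slow++,fast++
(s=2,f=2) a[fast]=0 → fast++
(s=2,f=3) a[fast]=6≠0 swap→a[2]=6 → slow++,fast++
(s=3,f=4) a[fast]=0 → fast++
(s=3,f=5) a[fast]=0 → fast++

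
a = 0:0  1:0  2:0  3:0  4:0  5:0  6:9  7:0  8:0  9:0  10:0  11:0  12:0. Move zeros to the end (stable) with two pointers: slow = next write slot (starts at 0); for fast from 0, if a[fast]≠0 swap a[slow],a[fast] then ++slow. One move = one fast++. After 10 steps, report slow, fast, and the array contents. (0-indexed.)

slow=0 fast=0: a[fast]=0, fast++
slow=0 fast=1: a[fast]=0, fast++
slow=0 fast=2: a[fast]=0, fast++
slow=0 fast=3: a[fast]=0, fast++
slow=0 fast=4: a[fast]=0, fast++
slow=0 fast=5: a[fast]=0, fast++
slow=0 fast=6: a[fast]=9≠0 swap→a[0]=9, slow++,fast++
slow=1 fast=7: a[fast]=0, fast++
slow=1 fast=8: a[fast]=0, fast++
slow=1 fast=9: a[fast]=0, fast++

slow=1, fast=10, a=[9, 0, 0, 0, 0, 0, 0, 0, 0, 0, 0, 0, 0]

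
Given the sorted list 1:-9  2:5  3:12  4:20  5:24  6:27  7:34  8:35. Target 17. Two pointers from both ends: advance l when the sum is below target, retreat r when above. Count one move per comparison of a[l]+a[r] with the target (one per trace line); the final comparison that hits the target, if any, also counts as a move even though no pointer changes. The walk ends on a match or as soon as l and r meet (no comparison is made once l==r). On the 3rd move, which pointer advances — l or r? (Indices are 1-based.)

r

l=1 r=8: -9+35=26 >17, r--
l=1 r=7: -9+34=25 >17, r--
l=1 r=6: -9+27=18 >17, r--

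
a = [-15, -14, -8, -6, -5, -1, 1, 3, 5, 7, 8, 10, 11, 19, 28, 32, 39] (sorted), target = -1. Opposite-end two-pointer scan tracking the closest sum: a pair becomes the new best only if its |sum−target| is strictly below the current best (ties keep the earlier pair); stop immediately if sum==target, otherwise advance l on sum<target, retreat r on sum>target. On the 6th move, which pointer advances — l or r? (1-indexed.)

l

[1,17] -15+39=24 d=25 * → r--
[1,16] -15+32=17 d=18 * → r--
[1,15] -15+28=13 d=14 * → r--
[1,14] -15+19=4 d=5 * → r--
[1,13] -15+11=-4 d=3 * → l++
[2,13] -14+11=-3 d=2 * → l++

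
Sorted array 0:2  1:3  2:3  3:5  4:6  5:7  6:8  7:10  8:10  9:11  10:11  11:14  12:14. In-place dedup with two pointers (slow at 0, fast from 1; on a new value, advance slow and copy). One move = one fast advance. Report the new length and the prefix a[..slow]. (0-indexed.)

length 9; prefix = [2, 3, 5, 6, 7, 8, 10, 11, 14]

(s=0,f=1) a[fast]=3≠a[slow]=2 write a[1]=3 → slow++,fast++
(s=1,f=2) a[fast]=3=a[slow] dup → fast++
(s=1,f=3) a[fast]=5≠a[slow]=3 write a[2]=5 → slow++,fast++
(s=2,f=4) a[fast]=6≠a[slow]=5 write a[3]=6 → slow++,fast++
(s=3,f=5) a[fast]=7≠a[slow]=6 write a[4]=7 → slow++,fast++
(s=4,f=6) a[fast]=8≠a[slow]=7 write a[5]=8 → slow++,fast++
(s=5,f=7) a[fast]=10≠a[slow]=8 write a[6]=10 → slow++,fast++
(s=6,f=8) a[fast]=10=a[slow] dup → fast++
(s=6,f=9) a[fast]=11≠a[slow]=10 write a[7]=11 → slow++,fast++
(s=7,f=10) a[fast]=11=a[slow] dup → fast++
(s=7,f=11) a[fast]=14≠a[slow]=11 write a[8]=14 → slow++,fast++
(s=8,f=12) a[fast]=14=a[slow] dup → fast++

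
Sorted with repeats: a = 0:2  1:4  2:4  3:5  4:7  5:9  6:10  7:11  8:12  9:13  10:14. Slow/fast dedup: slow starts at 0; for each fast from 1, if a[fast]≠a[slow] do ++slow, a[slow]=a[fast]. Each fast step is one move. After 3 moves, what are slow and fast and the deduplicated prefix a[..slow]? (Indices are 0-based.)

slow=2, fast=4, prefix=[2, 4, 5]

slow=0 fast=1: a[fast]=4≠a[slow]=2 write a[1]=4, slow++,fast++
slow=1 fast=2: a[fast]=4=a[slow] dup, fast++
slow=1 fast=3: a[fast]=5≠a[slow]=4 write a[2]=5, slow++,fast++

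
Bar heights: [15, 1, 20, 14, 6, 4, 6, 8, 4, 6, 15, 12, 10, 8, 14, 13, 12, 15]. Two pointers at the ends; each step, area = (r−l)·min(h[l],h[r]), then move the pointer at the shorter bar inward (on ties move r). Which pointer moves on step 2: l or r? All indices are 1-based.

[1,18] min(15,15)*17=255 best=255 * → r--
[1,17] min(15,12)*16=192 best=255 → r--

r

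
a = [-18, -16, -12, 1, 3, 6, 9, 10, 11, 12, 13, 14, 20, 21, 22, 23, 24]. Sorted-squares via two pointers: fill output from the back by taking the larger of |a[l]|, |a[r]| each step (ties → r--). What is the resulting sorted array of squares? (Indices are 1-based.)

[1, 9, 36, 81, 100, 121, 144, 144, 169, 196, 256, 324, 400, 441, 484, 529, 576]

l=1 r=17: |-18|<=|24| out[17]=576, r--
l=1 r=16: |-18|<=|23| out[16]=529, r--
l=1 r=15: |-18|<=|22| out[15]=484, r--
l=1 r=14: |-18|<=|21| out[14]=441, r--
l=1 r=13: |-18|<=|20| out[13]=400, r--
l=1 r=12: |-18|>|14| out[12]=324, l++
l=2 r=12: |-16|>|14| out[11]=256, l++
l=3 r=12: |-12|<=|14| out[10]=196, r--
l=3 r=11: |-12|<=|13| out[9]=169, r--
l=3 r=10: |-12|<=|12| out[8]=144, r--
l=3 r=9: |-12|>|11| out[7]=144, l++
l=4 r=9: |1|<=|11| out[6]=121, r--
l=4 r=8: |1|<=|10| out[5]=100, r--
l=4 r=7: |1|<=|9| out[4]=81, r--
l=4 r=6: |1|<=|6| out[3]=36, r--
l=4 r=5: |1|<=|3| out[2]=9, r--
l=4 r=4: |1|<=|1| out[1]=1, r--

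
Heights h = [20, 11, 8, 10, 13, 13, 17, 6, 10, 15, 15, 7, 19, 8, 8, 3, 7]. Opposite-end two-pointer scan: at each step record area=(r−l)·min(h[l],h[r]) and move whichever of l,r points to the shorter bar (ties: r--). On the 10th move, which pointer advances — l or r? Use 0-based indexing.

r

[0,16] min(20,7)*16=112 best=112 * → r--
[0,15] min(20,3)*15=45 best=112 → r--
[0,14] min(20,8)*14=112 best=112 → r--
[0,13] min(20,8)*13=104 best=112 → r--
[0,12] min(20,19)*12=228 best=228 * → r--
[0,11] min(20,7)*11=77 best=228 → r--
[0,10] min(20,15)*10=150 best=228 → r--
[0,9] min(20,15)*9=135 best=228 → r--
[0,8] min(20,10)*8=80 best=228 → r--
[0,7] min(20,6)*7=42 best=228 → r--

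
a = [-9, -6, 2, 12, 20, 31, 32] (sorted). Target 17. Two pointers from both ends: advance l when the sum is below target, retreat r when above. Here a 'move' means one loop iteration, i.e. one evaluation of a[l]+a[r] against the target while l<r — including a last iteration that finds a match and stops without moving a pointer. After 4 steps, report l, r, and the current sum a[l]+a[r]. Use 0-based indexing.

l=0 r=6: -9+32=23 >17, r--
l=0 r=5: -9+31=22 >17, r--
l=0 r=4: -9+20=11 <17, l++
l=1 r=4: -6+20=14 <17, l++

l=2, r=4, sum=22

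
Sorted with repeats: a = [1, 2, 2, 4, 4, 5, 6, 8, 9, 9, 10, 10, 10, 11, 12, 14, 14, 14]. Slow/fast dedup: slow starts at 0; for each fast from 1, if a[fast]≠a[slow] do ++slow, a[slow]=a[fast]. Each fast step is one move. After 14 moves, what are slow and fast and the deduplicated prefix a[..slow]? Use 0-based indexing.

slow=0 fast=1: a[fast]=2≠a[slow]=1 write a[1]=2, slow++,fast++
slow=1 fast=2: a[fast]=2=a[slow] dup, fast++
slow=1 fast=3: a[fast]=4≠a[slow]=2 write a[2]=4, slow++,fast++
slow=2 fast=4: a[fast]=4=a[slow] dup, fast++
slow=2 fast=5: a[fast]=5≠a[slow]=4 write a[3]=5, slow++,fast++
slow=3 fast=6: a[fast]=6≠a[slow]=5 write a[4]=6, slow++,fast++
slow=4 fast=7: a[fast]=8≠a[slow]=6 write a[5]=8, slow++,fast++
slow=5 fast=8: a[fast]=9≠a[slow]=8 write a[6]=9, slow++,fast++
slow=6 fast=9: a[fast]=9=a[slow] dup, fast++
slow=6 fast=10: a[fast]=10≠a[slow]=9 write a[7]=10, slow++,fast++
slow=7 fast=11: a[fast]=10=a[slow] dup, fast++
slow=7 fast=12: a[fast]=10=a[slow] dup, fast++
slow=7 fast=13: a[fast]=11≠a[slow]=10 write a[8]=11, slow++,fast++
slow=8 fast=14: a[fast]=12≠a[slow]=11 write a[9]=12, slow++,fast++

slow=9, fast=15, prefix=[1, 2, 4, 5, 6, 8, 9, 10, 11, 12]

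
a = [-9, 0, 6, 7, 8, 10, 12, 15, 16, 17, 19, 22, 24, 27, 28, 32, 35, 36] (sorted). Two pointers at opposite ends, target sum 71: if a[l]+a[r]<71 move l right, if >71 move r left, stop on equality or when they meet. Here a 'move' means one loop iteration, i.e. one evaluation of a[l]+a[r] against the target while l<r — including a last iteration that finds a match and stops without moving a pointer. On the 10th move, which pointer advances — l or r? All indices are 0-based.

l

l=0 r=17: -9+36=27 <71, l++
l=1 r=17: 0+36=36 <71, l++
l=2 r=17: 6+36=42 <71, l++
l=3 r=17: 7+36=43 <71, l++
l=4 r=17: 8+36=44 <71, l++
l=5 r=17: 10+36=46 <71, l++
l=6 r=17: 12+36=48 <71, l++
l=7 r=17: 15+36=51 <71, l++
l=8 r=17: 16+36=52 <71, l++
l=9 r=17: 17+36=53 <71, l++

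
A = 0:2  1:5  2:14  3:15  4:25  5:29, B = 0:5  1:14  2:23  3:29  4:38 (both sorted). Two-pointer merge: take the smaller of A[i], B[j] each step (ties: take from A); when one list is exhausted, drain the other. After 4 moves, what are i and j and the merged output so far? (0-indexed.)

[i=0,j=0] A[i]=2<=B[j]=5 take 2 → i++
[i=1,j=0] A[i]=5<=B[j]=5 take 5 → i++
[i=2,j=0] A[i]=14>B[j]=5 take 5 → j++
[i=2,j=1] A[i]=14<=B[j]=14 take 14 → i++

i=3, j=1, merged so far=[2, 5, 5, 14]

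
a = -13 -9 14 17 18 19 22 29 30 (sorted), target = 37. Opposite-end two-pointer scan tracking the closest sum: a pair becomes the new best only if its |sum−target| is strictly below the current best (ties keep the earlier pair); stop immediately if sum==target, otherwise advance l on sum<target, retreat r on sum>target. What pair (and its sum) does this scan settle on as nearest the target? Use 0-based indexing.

pair (18, 19) with sum 37 (|Δ|=0)

[0,8] -13+30=17 d=20 * → l++
[1,8] -9+30=21 d=16 * → l++
[2,8] 14+30=44 d=7 * → r--
[2,7] 14+29=43 d=6 * → r--
[2,6] 14+22=36 d=1 * → l++
[3,6] 17+22=39 d=2 → r--
[3,5] 17+19=36 d=1 → l++
[4,5] 18+19=37 d=0 * → stop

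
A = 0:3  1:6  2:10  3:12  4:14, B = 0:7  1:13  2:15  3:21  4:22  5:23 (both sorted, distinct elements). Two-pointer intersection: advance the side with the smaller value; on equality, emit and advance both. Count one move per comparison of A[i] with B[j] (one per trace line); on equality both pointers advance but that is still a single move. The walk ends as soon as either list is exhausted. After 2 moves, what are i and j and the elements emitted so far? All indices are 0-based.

i=2, j=0, emitted=[]

[i=0,j=0] 3<7 → i++
[i=1,j=0] 6<7 → i++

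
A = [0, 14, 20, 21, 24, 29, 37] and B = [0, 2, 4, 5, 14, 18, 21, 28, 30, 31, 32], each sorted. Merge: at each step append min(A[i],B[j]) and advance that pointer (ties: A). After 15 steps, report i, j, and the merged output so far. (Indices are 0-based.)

[i=0,j=0] A[i]=0<=B[j]=0 take 0 → i++
[i=1,j=0] A[i]=14>B[j]=0 take 0 → j++
[i=1,j=1] A[i]=14>B[j]=2 take 2 → j++
[i=1,j=2] A[i]=14>B[j]=4 take 4 → j++
[i=1,j=3] A[i]=14>B[j]=5 take 5 → j++
[i=1,j=4] A[i]=14<=B[j]=14 take 14 → i++
[i=2,j=4] A[i]=20>B[j]=14 take 14 → j++
[i=2,j=5] A[i]=20>B[j]=18 take 18 → j++
[i=2,j=6] A[i]=20<=B[j]=21 take 20 → i++
[i=3,j=6] A[i]=21<=B[j]=21 take 21 → i++
[i=4,j=6] A[i]=24>B[j]=21 take 21 → j++
[i=4,j=7] A[i]=24<=B[j]=28 take 24 → i++
[i=5,j=7] A[i]=29>B[j]=28 take 28 → j++
[i=5,j=8] A[i]=29<=B[j]=30 take 29 → i++
[i=6,j=8] A[i]=37>B[j]=30 take 30 → j++

i=6, j=9, merged so far=[0, 0, 2, 4, 5, 14, 14, 18, 20, 21, 21, 24, 28, 29, 30]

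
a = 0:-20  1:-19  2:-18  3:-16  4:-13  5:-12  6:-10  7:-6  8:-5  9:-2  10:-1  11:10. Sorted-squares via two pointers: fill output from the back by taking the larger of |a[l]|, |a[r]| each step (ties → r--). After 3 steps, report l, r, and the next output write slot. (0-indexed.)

l=0 r=11: |-20|>|10| out[11]=400, l++
l=1 r=11: |-19|>|10| out[10]=361, l++
l=2 r=11: |-18|>|10| out[9]=324, l++

l=3, r=11, next write slot=8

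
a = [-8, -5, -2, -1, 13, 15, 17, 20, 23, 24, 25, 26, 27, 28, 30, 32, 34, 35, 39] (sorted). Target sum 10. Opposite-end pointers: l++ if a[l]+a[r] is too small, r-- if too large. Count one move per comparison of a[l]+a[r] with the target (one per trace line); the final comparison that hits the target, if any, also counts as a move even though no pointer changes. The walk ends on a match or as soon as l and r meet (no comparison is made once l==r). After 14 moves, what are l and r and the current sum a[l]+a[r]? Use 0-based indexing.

l=1, r=5, sum=10

[0,18] -8+39=31 >10 → r--
[0,17] -8+35=27 >10 → r--
[0,16] -8+34=26 >10 → r--
[0,15] -8+32=24 >10 → r--
[0,14] -8+30=22 >10 → r--
[0,13] -8+28=20 >10 → r--
[0,12] -8+27=19 >10 → r--
[0,11] -8+26=18 >10 → r--
[0,10] -8+25=17 >10 → r--
[0,9] -8+24=16 >10 → r--
[0,8] -8+23=15 >10 → r--
[0,7] -8+20=12 >10 → r--
[0,6] -8+17=9 <10 → l++
[1,6] -5+17=12 >10 → r--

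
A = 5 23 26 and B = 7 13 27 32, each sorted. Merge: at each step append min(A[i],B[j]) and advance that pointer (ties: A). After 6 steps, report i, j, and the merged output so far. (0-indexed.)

i=0 j=0: A[i]=5<=B[j]=7 take 5, i++
i=1 j=0: A[i]=23>B[j]=7 take 7, j++
i=1 j=1: A[i]=23>B[j]=13 take 13, j++
i=1 j=2: A[i]=23<=B[j]=27 take 23, i++
i=2 j=2: A[i]=26<=B[j]=27 take 26, i++
i=3 j=2: A done, take B[j]=27, j++

i=3, j=3, merged so far=[5, 7, 13, 23, 26, 27]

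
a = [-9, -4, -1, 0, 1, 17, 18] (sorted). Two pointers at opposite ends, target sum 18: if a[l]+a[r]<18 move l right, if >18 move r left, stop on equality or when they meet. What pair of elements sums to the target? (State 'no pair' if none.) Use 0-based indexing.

(0, 18)

l=0 r=6: -9+18=9 <18, l++
l=1 r=6: -4+18=14 <18, l++
l=2 r=6: -1+18=17 <18, l++
l=3 r=6: 0+18=18, found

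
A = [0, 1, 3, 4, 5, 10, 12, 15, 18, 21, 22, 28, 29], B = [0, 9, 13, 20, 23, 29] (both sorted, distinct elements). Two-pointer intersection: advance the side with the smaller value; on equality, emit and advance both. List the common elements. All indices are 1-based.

i=1 j=1: 0==0 emit, i++,j++
i=2 j=2: 1<9, i++
i=3 j=2: 3<9, i++
i=4 j=2: 4<9, i++
i=5 j=2: 5<9, i++
i=6 j=2: 10>9, j++
i=6 j=3: 10<13, i++
i=7 j=3: 12<13, i++
i=8 j=3: 15>13, j++
i=8 j=4: 15<20, i++
i=9 j=4: 18<20, i++
i=10 j=4: 21>20, j++
i=10 j=5: 21<23, i++
i=11 j=5: 22<23, i++
i=12 j=5: 28>23, j++
i=12 j=6: 28<29, i++
i=13 j=6: 29==29 emit, i++,j++

intersection = [0, 29]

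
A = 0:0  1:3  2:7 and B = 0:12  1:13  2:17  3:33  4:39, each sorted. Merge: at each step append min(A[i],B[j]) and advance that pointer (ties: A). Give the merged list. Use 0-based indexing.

[0, 3, 7, 12, 13, 17, 33, 39]

[i=0,j=0] A[i]=0<=B[j]=12 take 0 → i++
[i=1,j=0] A[i]=3<=B[j]=12 take 3 → i++
[i=2,j=0] A[i]=7<=B[j]=12 take 7 → i++
[i=3,j=0] A done, take B[j]=12 → j++
[i=3,j=1] A done, take B[j]=13 → j++
[i=3,j=2] A done, take B[j]=17 → j++
[i=3,j=3] A done, take B[j]=33 → j++
[i=3,j=4] A done, take B[j]=39 → j++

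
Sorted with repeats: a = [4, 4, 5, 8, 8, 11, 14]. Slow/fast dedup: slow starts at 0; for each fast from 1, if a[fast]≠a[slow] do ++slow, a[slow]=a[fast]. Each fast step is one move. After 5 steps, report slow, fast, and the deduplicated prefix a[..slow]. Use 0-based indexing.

(s=0,f=1) a[fast]=4=a[slow] dup → fast++
(s=0,f=2) a[fast]=5≠a[slow]=4 write a[1]=5 → slow++,fast++
(s=1,f=3) a[fast]=8≠a[slow]=5 write a[2]=8 → slow++,fast++
(s=2,f=4) a[fast]=8=a[slow] dup → fast++
(s=2,f=5) a[fast]=11≠a[slow]=8 write a[3]=11 → slow++,fast++

slow=3, fast=6, prefix=[4, 5, 8, 11]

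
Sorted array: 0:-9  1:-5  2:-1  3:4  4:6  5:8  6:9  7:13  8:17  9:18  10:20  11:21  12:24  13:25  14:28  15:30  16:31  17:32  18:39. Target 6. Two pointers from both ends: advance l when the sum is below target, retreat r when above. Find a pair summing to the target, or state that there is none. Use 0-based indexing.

[0,18] -9+39=30 >6 → r--
[0,17] -9+32=23 >6 → r--
[0,16] -9+31=22 >6 → r--
[0,15] -9+30=21 >6 → r--
[0,14] -9+28=19 >6 → r--
[0,13] -9+25=16 >6 → r--
[0,12] -9+24=15 >6 → r--
[0,11] -9+21=12 >6 → r--
[0,10] -9+20=11 >6 → r--
[0,9] -9+18=9 >6 → r--
[0,8] -9+17=8 >6 → r--
[0,7] -9+13=4 <6 → l++
[1,7] -5+13=8 >6 → r--
[1,6] -5+9=4 <6 → l++
[2,6] -1+9=8 >6 → r--
[2,5] -1+8=7 >6 → r--
[2,4] -1+6=5 <6 → l++
[3,4] 4+6=10 >6 → r--

no pair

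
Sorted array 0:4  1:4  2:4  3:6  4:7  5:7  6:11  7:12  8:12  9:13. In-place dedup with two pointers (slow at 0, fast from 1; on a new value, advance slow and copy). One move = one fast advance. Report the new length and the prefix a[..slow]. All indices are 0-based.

(s=0,f=1) a[fast]=4=a[slow] dup → fast++
(s=0,f=2) a[fast]=4=a[slow] dup → fast++
(s=0,f=3) a[fast]=6≠a[slow]=4 write a[1]=6 → slow++,fast++
(s=1,f=4) a[fast]=7≠a[slow]=6 write a[2]=7 → slow++,fast++
(s=2,f=5) a[fast]=7=a[slow] dup → fast++
(s=2,f=6) a[fast]=11≠a[slow]=7 write a[3]=11 → slow++,fast++
(s=3,f=7) a[fast]=12≠a[slow]=11 write a[4]=12 → slow++,fast++
(s=4,f=8) a[fast]=12=a[slow] dup → fast++
(s=4,f=9) a[fast]=13≠a[slow]=12 write a[5]=13 → slow++,fast++

length 6; prefix = [4, 6, 7, 11, 12, 13]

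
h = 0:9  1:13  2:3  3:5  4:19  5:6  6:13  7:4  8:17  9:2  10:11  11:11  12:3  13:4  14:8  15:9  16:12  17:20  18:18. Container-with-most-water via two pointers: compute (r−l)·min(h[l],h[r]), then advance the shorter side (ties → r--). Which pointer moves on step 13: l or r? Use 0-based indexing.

[0,18] min(9,18)*18=162 best=162 * → l++
[1,18] min(13,18)*17=221 best=221 * → l++
[2,18] min(3,18)*16=48 best=221 → l++
[3,18] min(5,18)*15=75 best=221 → l++
[4,18] min(19,18)*14=252 best=252 * → r--
[4,17] min(19,20)*13=247 best=252 → l++
[5,17] min(6,20)*12=72 best=252 → l++
[6,17] min(13,20)*11=143 best=252 → l++
[7,17] min(4,20)*10=40 best=252 → l++
[8,17] min(17,20)*9=153 best=252 → l++
[9,17] min(2,20)*8=16 best=252 → l++
[10,17] min(11,20)*7=77 best=252 → l++
[11,17] min(11,20)*6=66 best=252 → l++

l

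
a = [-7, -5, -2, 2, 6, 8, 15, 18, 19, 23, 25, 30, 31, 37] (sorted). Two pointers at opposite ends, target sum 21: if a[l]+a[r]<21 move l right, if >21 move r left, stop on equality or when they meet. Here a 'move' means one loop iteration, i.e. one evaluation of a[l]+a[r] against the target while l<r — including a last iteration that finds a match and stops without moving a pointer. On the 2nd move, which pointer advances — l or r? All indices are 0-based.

r

[0,13] -7+37=30 >21 → r--
[0,12] -7+31=24 >21 → r--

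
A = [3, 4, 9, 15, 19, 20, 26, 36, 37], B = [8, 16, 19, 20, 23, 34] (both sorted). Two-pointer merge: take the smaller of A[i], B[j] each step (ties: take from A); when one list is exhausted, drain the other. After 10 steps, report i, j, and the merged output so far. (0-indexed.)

i=0 j=0: A[i]=3<=B[j]=8 take 3, i++
i=1 j=0: A[i]=4<=B[j]=8 take 4, i++
i=2 j=0: A[i]=9>B[j]=8 take 8, j++
i=2 j=1: A[i]=9<=B[j]=16 take 9, i++
i=3 j=1: A[i]=15<=B[j]=16 take 15, i++
i=4 j=1: A[i]=19>B[j]=16 take 16, j++
i=4 j=2: A[i]=19<=B[j]=19 take 19, i++
i=5 j=2: A[i]=20>B[j]=19 take 19, j++
i=5 j=3: A[i]=20<=B[j]=20 take 20, i++
i=6 j=3: A[i]=26>B[j]=20 take 20, j++

i=6, j=4, merged so far=[3, 4, 8, 9, 15, 16, 19, 19, 20, 20]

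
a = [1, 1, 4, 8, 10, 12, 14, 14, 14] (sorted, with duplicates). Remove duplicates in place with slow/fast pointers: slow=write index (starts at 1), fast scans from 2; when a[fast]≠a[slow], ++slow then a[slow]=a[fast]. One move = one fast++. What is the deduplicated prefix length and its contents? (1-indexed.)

slow=1 fast=2: a[fast]=1=a[slow] dup, fast++
slow=1 fast=3: a[fast]=4≠a[slow]=1 write a[2]=4, slow++,fast++
slow=2 fast=4: a[fast]=8≠a[slow]=4 write a[3]=8, slow++,fast++
slow=3 fast=5: a[fast]=10≠a[slow]=8 write a[4]=10, slow++,fast++
slow=4 fast=6: a[fast]=12≠a[slow]=10 write a[5]=12, slow++,fast++
slow=5 fast=7: a[fast]=14≠a[slow]=12 write a[6]=14, slow++,fast++
slow=6 fast=8: a[fast]=14=a[slow] dup, fast++
slow=6 fast=9: a[fast]=14=a[slow] dup, fast++

length 6; prefix = [1, 4, 8, 10, 12, 14]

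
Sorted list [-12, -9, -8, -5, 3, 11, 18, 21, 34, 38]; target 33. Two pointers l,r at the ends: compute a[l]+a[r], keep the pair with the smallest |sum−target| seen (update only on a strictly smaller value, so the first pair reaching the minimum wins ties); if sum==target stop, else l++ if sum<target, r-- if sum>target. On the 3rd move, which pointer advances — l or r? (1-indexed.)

[1,10] -12+38=26 d=7 * → l++
[2,10] -9+38=29 d=4 * → l++
[3,10] -8+38=30 d=3 * → l++

l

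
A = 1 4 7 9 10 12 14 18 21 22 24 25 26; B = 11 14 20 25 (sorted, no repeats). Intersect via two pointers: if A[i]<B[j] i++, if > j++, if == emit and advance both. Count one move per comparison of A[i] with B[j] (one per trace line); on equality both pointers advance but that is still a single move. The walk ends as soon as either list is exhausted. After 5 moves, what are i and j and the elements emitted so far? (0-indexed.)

[i=0,j=0] 1<11 → i++
[i=1,j=0] 4<11 → i++
[i=2,j=0] 7<11 → i++
[i=3,j=0] 9<11 → i++
[i=4,j=0] 10<11 → i++

i=5, j=0, emitted=[]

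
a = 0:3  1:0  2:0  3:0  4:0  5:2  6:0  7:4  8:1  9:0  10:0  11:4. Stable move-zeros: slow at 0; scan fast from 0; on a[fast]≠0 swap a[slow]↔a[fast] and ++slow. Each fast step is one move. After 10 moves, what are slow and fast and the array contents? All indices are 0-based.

slow=4, fast=10, a=[3, 2, 4, 1, 0, 0, 0, 0, 0, 0, 0, 4]

(s=0,f=0) a[fast]=3≠0 swap→a[0]=3 → slow++,fast++
(s=1,f=1) a[fast]=0 → fast++
(s=1,f=2) a[fast]=0 → fast++
(s=1,f=3) a[fast]=0 → fast++
(s=1,f=4) a[fast]=0 → fast++
(s=1,f=5) a[fast]=2≠0 swap→a[1]=2 → slow++,fast++
(s=2,f=6) a[fast]=0 → fast++
(s=2,f=7) a[fast]=4≠0 swap→a[2]=4 → slow++,fast++
(s=3,f=8) a[fast]=1≠0 swap→a[3]=1 → slow++,fast++
(s=4,f=9) a[fast]=0 → fast++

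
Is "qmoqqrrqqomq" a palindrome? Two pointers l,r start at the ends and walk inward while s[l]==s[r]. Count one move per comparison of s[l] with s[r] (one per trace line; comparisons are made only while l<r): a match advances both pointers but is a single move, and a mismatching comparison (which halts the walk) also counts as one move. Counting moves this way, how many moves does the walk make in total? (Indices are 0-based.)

l=0 r=11: 'q'=='q', l++,r--
l=1 r=10: 'm'=='m', l++,r--
l=2 r=9: 'o'=='o', l++,r--
l=3 r=8: 'q'=='q', l++,r--
l=4 r=7: 'q'=='q', l++,r--
l=5 r=6: 'r'=='r', l++,r--

6 moves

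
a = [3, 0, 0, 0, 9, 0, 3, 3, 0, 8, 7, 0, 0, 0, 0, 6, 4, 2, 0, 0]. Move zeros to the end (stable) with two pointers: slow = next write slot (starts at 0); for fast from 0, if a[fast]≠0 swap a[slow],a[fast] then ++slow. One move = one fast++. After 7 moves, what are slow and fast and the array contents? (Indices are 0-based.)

slow=3, fast=7, a=[3, 9, 3, 0, 0, 0, 0, 3, 0, 8, 7, 0, 0, 0, 0, 6, 4, 2, 0, 0]

slow=0 fast=0: a[fast]=3≠0 swap→a[0]=3, slow++,fast++
slow=1 fast=1: a[fast]=0, fast++
slow=1 fast=2: a[fast]=0, fast++
slow=1 fast=3: a[fast]=0, fast++
slow=1 fast=4: a[fast]=9≠0 swap→a[1]=9, slow++,fast++
slow=2 fast=5: a[fast]=0, fast++
slow=2 fast=6: a[fast]=3≠0 swap→a[2]=3, slow++,fast++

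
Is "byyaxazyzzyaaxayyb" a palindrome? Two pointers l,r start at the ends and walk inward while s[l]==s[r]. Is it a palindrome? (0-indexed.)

l=0 r=17: 'b'=='b', l++,r--
l=1 r=16: 'y'=='y', l++,r--
l=2 r=15: 'y'=='y', l++,r--
l=3 r=14: 'a'=='a', l++,r--
l=4 r=13: 'x'=='x', l++,r--
l=5 r=12: 'a'=='a', l++,r--
l=6 r=11: 'z'!='a', stop

not a palindrome (mismatch at 6,11)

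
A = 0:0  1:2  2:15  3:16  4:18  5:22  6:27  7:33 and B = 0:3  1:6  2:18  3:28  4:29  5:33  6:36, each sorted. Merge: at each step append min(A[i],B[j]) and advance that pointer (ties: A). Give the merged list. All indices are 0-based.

[0, 2, 3, 6, 15, 16, 18, 18, 22, 27, 28, 29, 33, 33, 36]

i=0 j=0: A[i]=0<=B[j]=3 take 0, i++
i=1 j=0: A[i]=2<=B[j]=3 take 2, i++
i=2 j=0: A[i]=15>B[j]=3 take 3, j++
i=2 j=1: A[i]=15>B[j]=6 take 6, j++
i=2 j=2: A[i]=15<=B[j]=18 take 15, i++
i=3 j=2: A[i]=16<=B[j]=18 take 16, i++
i=4 j=2: A[i]=18<=B[j]=18 take 18, i++
i=5 j=2: A[i]=22>B[j]=18 take 18, j++
i=5 j=3: A[i]=22<=B[j]=28 take 22, i++
i=6 j=3: A[i]=27<=B[j]=28 take 27, i++
i=7 j=3: A[i]=33>B[j]=28 take 28, j++
i=7 j=4: A[i]=33>B[j]=29 take 29, j++
i=7 j=5: A[i]=33<=B[j]=33 take 33, i++
i=8 j=5: A done, take B[j]=33, j++
i=8 j=6: A done, take B[j]=36, j++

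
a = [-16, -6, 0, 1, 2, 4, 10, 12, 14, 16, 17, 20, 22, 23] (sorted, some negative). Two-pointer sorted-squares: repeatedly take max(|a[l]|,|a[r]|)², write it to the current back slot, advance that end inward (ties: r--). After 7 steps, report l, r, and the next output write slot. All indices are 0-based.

l=0 r=13: |-16|<=|23| out[13]=529, r--
l=0 r=12: |-16|<=|22| out[12]=484, r--
l=0 r=11: |-16|<=|20| out[11]=400, r--
l=0 r=10: |-16|<=|17| out[10]=289, r--
l=0 r=9: |-16|<=|16| out[9]=256, r--
l=0 r=8: |-16|>|14| out[8]=256, l++
l=1 r=8: |-6|<=|14| out[7]=196, r--

l=1, r=7, next write slot=6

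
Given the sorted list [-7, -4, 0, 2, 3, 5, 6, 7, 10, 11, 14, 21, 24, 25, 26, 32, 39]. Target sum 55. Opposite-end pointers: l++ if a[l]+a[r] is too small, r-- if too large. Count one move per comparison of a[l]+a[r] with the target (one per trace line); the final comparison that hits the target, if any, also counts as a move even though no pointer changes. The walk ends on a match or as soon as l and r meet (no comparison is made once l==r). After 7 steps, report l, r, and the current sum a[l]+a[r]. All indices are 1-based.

l=8, r=17, sum=46

l=1 r=17: -7+39=32 <55, l++
l=2 r=17: -4+39=35 <55, l++
l=3 r=17: 0+39=39 <55, l++
l=4 r=17: 2+39=41 <55, l++
l=5 r=17: 3+39=42 <55, l++
l=6 r=17: 5+39=44 <55, l++
l=7 r=17: 6+39=45 <55, l++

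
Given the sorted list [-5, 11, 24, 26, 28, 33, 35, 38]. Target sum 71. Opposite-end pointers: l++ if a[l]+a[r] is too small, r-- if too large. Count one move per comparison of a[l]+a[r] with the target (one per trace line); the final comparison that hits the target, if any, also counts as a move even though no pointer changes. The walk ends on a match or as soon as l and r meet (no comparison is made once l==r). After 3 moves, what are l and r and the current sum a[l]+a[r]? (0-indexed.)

l=3, r=7, sum=64

l=0 r=7: -5+38=33 <71, l++
l=1 r=7: 11+38=49 <71, l++
l=2 r=7: 24+38=62 <71, l++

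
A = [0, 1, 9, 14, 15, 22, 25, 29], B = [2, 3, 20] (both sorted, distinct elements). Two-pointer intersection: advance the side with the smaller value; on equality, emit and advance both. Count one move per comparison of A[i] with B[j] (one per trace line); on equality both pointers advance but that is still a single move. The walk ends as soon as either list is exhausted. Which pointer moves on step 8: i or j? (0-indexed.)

i=0 j=0: 0<2, i++
i=1 j=0: 1<2, i++
i=2 j=0: 9>2, j++
i=2 j=1: 9>3, j++
i=2 j=2: 9<20, i++
i=3 j=2: 14<20, i++
i=4 j=2: 15<20, i++
i=5 j=2: 22>20, j++

j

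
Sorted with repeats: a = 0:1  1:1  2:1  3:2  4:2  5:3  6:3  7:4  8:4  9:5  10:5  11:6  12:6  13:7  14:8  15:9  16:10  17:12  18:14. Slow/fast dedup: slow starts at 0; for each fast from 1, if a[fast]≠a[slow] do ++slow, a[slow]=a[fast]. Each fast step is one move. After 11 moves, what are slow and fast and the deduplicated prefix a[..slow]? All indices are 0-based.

slow=5, fast=12, prefix=[1, 2, 3, 4, 5, 6]

(s=0,f=1) a[fast]=1=a[slow] dup → fast++
(s=0,f=2) a[fast]=1=a[slow] dup → fast++
(s=0,f=3) a[fast]=2≠a[slow]=1 write a[1]=2 → slow++,fast++
(s=1,f=4) a[fast]=2=a[slow] dup → fast++
(s=1,f=5) a[fast]=3≠a[slow]=2 write a[2]=3 → slow++,fast++
(s=2,f=6) a[fast]=3=a[slow] dup → fast++
(s=2,f=7) a[fast]=4≠a[slow]=3 write a[3]=4 → slow++,fast++
(s=3,f=8) a[fast]=4=a[slow] dup → fast++
(s=3,f=9) a[fast]=5≠a[slow]=4 write a[4]=5 → slow++,fast++
(s=4,f=10) a[fast]=5=a[slow] dup → fast++
(s=4,f=11) a[fast]=6≠a[slow]=5 write a[5]=6 → slow++,fast++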